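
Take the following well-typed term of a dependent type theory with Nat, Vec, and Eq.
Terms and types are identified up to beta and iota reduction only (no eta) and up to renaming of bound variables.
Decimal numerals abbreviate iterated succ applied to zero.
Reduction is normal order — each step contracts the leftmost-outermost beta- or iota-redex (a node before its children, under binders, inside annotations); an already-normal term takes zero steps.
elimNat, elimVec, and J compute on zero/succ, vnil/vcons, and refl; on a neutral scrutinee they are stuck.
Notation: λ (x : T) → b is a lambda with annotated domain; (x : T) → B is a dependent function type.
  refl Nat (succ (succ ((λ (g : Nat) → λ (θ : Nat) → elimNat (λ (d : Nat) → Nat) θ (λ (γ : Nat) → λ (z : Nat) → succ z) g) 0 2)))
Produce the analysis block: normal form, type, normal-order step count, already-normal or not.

normal form:
  refl Nat 4
the term's type:
  Eq Nat 4 4
steps to reach normal form (normal order): 3
started in normal form: no
first redex: a beta-redex


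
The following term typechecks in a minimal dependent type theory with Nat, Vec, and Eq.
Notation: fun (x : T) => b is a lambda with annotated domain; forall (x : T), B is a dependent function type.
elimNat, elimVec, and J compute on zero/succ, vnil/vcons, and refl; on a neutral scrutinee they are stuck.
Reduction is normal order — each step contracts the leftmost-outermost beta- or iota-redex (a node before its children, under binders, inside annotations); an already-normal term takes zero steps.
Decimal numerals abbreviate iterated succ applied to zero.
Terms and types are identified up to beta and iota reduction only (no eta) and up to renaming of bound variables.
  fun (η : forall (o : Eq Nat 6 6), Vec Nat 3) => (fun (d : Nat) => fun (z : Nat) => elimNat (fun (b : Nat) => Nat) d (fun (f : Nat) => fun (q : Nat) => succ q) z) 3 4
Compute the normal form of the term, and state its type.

resulting normal form:
  fun (η : forall (o : Eq Nat 6 6), Vec Nat 3) => 7
type:
  forall (η : forall (o : Eq Nat 6 6), Vec Nat 3), Nat
observation: the term reaches its normal form after 15 normal-order steps.


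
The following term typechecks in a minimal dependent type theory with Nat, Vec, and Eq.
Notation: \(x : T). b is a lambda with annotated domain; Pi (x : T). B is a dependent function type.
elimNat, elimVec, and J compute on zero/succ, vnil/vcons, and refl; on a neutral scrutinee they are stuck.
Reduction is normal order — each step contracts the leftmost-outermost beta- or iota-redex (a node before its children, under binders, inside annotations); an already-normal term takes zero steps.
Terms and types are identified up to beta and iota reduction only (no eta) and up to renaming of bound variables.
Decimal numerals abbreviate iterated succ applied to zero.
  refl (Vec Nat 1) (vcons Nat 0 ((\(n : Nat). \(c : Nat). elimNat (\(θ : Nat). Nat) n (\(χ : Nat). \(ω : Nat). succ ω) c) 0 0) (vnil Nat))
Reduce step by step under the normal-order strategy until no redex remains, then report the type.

normal-order reduction:
  refl (Vec Nat 1) (vcons Nat 0 ((\(n : Nat). \(c : Nat). elimNat (\(θ : Nat). Nat) n (\(χ : Nat). \(ω : Nat). succ ω) c) 0 0) (vnil Nat))
  ~> refl (Vec Nat 1) (vcons Nat 0 ((\(n : Nat). elimNat (\(c : Nat). Nat) 0 (\(θ : Nat). \(χ : Nat). succ χ) n) 0) (vnil Nat))
  ~> refl (Vec Nat 1) (vcons Nat 0 (elimNat (\(n : Nat). Nat) 0 (\(c : Nat). \(θ : Nat). succ θ) 0) (vnil Nat))
  ~> refl (Vec Nat 1) (vcons Nat 0 0 (vnil Nat))
inferred type:
  Eq (Vec Nat 1) (vcons Nat 0 0 (vnil Nat)) (vcons Nat 0 0 (vnil Nat))


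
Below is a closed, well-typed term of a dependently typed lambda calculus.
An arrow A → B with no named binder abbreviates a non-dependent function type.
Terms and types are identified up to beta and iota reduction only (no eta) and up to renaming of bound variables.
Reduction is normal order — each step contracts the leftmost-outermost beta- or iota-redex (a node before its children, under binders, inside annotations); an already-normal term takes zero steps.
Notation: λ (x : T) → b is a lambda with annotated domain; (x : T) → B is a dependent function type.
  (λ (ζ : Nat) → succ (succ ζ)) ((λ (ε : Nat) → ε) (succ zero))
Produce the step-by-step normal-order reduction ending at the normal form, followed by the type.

normal-order reduction:
  (λ (ζ : Nat) → succ (succ ζ)) ((λ (ε : Nat) → ε) (succ zero))
  ~> succ (succ ((λ (ζ : Nat) → ζ) (succ zero)))
  ~> succ (succ (succ zero))
inferred type:
  Nat


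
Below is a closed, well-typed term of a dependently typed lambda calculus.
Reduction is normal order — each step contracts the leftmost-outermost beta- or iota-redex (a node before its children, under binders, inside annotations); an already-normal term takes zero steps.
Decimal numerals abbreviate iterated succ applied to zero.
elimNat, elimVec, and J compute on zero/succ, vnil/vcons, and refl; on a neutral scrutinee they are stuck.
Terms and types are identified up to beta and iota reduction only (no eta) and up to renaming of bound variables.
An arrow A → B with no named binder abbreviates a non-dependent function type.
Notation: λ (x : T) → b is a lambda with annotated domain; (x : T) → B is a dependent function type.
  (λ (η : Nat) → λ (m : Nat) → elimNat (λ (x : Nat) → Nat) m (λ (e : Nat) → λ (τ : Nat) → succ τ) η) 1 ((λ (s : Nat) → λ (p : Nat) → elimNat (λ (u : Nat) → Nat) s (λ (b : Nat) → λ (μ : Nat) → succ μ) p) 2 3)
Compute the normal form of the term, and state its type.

resulting normal form:
  6
type:
  Nat
observation: reduction starts at a beta-redex, and 18 normal-order steps reach the normal form.


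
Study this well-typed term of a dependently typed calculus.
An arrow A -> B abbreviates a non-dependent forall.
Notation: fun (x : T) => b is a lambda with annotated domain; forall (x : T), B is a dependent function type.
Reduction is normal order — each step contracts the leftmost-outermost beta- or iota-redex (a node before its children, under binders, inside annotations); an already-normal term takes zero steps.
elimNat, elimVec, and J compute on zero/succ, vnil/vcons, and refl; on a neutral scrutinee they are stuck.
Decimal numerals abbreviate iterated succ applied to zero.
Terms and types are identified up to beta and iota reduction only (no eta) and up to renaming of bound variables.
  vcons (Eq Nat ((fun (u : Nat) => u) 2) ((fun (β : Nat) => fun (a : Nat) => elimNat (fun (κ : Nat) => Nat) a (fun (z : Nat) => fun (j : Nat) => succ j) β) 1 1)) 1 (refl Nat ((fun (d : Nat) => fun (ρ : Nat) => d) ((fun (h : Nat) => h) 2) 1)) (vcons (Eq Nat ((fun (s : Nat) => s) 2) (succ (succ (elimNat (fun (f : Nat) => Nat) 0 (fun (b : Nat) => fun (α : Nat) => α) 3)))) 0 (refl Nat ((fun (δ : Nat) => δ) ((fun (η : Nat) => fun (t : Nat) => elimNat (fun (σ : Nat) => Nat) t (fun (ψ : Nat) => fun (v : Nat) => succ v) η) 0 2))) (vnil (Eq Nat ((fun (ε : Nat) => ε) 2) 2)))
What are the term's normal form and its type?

resulting normal form:
  vcons (Eq Nat 2 2) 1 (refl Nat 2) (vcons (Eq Nat 2 2) 0 (refl Nat 2) (vnil (Eq Nat 2 2)))
the term's type:
  Vec (Eq Nat 2 2) 2


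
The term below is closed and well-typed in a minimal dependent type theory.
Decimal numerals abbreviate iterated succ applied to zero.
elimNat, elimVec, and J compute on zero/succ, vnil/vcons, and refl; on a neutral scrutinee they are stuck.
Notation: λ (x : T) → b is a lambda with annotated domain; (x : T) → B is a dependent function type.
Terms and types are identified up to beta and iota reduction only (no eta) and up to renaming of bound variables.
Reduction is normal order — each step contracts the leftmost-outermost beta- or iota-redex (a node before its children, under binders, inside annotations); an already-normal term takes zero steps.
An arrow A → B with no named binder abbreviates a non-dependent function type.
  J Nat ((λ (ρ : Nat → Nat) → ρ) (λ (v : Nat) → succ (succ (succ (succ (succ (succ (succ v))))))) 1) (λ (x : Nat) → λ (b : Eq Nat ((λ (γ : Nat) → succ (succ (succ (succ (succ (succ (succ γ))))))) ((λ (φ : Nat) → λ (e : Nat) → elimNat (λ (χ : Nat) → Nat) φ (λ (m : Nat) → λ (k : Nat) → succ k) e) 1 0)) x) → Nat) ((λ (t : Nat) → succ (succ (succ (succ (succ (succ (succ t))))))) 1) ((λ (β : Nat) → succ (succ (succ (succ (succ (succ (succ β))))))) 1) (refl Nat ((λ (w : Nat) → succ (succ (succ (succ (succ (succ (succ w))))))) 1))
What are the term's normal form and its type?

normal form:
  8
inferred type:
  Nat
observation: the term reaches its normal form after 2 normal-order steps.


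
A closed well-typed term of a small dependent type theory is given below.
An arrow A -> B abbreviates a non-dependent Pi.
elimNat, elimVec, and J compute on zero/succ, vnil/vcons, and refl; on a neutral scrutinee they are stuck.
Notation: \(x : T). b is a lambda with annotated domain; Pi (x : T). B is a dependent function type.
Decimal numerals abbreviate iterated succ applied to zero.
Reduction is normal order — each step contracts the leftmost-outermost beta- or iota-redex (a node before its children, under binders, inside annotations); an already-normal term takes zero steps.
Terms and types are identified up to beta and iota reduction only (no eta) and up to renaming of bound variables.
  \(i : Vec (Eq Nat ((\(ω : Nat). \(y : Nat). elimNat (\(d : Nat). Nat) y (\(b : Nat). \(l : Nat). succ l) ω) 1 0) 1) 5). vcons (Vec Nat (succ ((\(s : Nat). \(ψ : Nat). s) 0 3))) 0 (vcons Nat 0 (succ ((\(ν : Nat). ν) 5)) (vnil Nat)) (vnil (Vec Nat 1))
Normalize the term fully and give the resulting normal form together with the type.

resulting normal form:
  \(i : Vec (Eq Nat 1 1) 5). vcons (Vec Nat 1) 0 (vcons Nat 0 6 (vnil Nat)) (vnil (Vec Nat 1))
inferred type:
  Vec (Eq Nat 1 1) 5 -> Vec (Vec Nat 1) 1
observation: 9 normal-order steps separate the term from its normal form.


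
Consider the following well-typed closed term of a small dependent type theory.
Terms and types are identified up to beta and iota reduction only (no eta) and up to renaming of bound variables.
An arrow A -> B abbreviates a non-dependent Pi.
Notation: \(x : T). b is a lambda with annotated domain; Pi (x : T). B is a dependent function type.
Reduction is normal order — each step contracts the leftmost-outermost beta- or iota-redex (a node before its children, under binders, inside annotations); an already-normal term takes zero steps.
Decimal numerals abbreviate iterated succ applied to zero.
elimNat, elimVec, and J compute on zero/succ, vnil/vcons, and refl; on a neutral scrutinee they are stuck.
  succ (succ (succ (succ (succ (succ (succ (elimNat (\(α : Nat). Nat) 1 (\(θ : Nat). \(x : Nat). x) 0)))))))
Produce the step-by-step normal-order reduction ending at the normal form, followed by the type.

reduction (normal order):
  succ (succ (succ (succ (succ (succ (succ (elimNat (\(α : Nat). Nat) 1 (\(θ : Nat). \(x : Nat). x) 0)))))))
  ~> 8
the term's type:
  Nat


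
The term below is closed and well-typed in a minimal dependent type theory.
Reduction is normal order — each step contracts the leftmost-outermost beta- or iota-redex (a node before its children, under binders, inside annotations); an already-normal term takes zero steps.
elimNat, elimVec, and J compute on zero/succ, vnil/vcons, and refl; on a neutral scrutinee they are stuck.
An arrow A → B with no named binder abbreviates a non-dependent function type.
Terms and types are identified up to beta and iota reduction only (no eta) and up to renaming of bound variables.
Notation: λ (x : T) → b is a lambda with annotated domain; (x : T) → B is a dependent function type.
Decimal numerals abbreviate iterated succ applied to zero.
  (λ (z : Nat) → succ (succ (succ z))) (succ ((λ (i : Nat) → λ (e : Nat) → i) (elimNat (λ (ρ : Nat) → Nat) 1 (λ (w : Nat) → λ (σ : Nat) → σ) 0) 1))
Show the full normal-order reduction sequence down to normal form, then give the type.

normal-order reduction sequence:
  (λ (z : Nat) → succ (succ (succ z))) (succ ((λ (i : Nat) → λ (e : Nat) → i) (elimNat (λ (ρ : Nat) → Nat) 1 (λ (w : Nat) → λ (σ : Nat) → σ) 0) 1))
  ~> succ (succ (succ (succ ((λ (z : Nat) → λ (i : Nat) → z) (elimNat (λ (e : Nat) → Nat) 1 (λ (ρ : Nat) → λ (w : Nat) → w) 0) 1))))
  ~> succ (succ (succ (succ ((λ (z : Nat) → elimNat (λ (i : Nat) → Nat) 1 (λ (e : Nat) → λ (ρ : Nat) → ρ) 0) 1))))
  ~> succ (succ (succ (succ (elimNat (λ (z : Nat) → Nat) 1 (λ (i : Nat) → λ (e : Nat) → e) 0))))
  ~> 5
inferred type:
  Nat


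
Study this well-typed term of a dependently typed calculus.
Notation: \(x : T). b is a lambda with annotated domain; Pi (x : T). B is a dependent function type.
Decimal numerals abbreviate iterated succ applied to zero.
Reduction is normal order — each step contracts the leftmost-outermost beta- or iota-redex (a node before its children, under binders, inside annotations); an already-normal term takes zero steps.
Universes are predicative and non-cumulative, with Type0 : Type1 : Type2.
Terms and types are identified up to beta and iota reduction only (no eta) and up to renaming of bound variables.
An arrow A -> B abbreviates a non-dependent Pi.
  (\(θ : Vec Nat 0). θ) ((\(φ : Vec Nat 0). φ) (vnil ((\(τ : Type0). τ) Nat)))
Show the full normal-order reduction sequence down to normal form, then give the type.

normal-order reduction sequence:
  (\(θ : Vec Nat 0). θ) ((\(φ : Vec Nat 0). φ) (vnil ((\(τ : Type0). τ) Nat)))
  ~> (\(θ : Vec Nat 0). θ) (vnil ((\(φ : Type0). φ) Nat))
  ~> vnil ((\(θ : Type0). θ) Nat)
  ~> vnil Nat
the term's type:
  Vec Nat 0


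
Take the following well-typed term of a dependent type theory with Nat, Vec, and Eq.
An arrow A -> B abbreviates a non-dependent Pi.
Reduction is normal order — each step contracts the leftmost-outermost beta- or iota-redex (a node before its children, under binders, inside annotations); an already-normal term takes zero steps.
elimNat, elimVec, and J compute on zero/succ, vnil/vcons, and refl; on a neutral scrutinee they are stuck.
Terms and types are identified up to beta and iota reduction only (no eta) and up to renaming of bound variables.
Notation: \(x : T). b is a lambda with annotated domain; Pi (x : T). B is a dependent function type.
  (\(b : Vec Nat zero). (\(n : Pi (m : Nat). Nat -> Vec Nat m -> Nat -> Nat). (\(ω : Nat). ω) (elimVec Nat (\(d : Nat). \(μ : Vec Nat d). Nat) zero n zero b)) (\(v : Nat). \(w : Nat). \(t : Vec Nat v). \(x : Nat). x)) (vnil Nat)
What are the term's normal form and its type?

resulting normal form:
  zero
the term's type:
  Nat
observation: 4 normal-order steps normalize the term, beginning with a beta-redex.


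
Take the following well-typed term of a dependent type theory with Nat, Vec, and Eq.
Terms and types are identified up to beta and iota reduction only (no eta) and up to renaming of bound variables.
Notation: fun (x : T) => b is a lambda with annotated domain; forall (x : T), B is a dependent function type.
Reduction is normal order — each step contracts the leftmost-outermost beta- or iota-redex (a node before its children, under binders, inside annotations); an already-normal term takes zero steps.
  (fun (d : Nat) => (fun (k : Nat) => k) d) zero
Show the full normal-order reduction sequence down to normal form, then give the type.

reduction (normal order):
  (fun (d : Nat) => (fun (k : Nat) => k) d) zero
  ~> (fun (d : Nat) => d) zero
  ~> zero
the term's type:
  Nat


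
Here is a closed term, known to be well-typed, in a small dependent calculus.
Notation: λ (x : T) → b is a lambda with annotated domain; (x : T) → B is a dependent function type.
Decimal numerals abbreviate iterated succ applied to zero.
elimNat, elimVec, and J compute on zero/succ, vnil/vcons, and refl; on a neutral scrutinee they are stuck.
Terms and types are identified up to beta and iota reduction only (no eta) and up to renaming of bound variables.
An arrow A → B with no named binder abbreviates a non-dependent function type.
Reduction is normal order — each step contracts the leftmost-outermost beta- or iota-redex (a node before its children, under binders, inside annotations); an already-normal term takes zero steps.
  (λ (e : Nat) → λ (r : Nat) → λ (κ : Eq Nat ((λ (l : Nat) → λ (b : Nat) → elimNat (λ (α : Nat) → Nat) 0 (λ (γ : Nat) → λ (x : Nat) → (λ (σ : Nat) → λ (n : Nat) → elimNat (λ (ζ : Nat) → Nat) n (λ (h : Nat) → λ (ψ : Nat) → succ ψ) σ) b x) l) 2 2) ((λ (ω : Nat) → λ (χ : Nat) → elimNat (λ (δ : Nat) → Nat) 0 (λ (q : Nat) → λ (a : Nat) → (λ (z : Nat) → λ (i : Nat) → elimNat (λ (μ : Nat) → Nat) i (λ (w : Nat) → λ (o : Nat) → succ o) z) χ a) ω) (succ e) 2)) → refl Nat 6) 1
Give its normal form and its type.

reduced normal form:
  λ (e : Nat) → λ (r : Eq Nat 4 4) → refl Nat 6
the term's type:
  Nat → Eq Nat 4 4 → Eq Nat 6 6
observation: contracting a beta-redex first, the term normalizes in 55 steps.


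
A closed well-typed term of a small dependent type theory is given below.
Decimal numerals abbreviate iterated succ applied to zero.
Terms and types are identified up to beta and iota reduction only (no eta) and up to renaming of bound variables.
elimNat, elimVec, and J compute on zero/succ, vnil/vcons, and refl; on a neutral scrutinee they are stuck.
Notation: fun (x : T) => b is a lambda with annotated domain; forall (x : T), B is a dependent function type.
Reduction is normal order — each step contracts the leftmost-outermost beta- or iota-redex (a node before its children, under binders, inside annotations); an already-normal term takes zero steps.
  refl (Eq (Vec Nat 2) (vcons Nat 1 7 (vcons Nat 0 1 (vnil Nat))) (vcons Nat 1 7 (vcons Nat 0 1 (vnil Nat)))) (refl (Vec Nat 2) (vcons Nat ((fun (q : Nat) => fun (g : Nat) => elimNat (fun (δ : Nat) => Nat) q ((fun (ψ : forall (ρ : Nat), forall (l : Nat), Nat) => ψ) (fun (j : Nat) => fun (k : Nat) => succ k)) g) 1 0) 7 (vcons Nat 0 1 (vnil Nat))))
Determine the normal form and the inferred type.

reduced normal form:
  refl (Eq (Vec Nat 2) (vcons Nat 1 7 (vcons Nat 0 1 (vnil Nat))) (vcons Nat 1 7 (vcons Nat 0 1 (vnil Nat)))) (refl (Vec Nat 2) (vcons Nat 1 7 (vcons Nat 0 1 (vnil Nat))))
type:
  Eq (Eq (Vec Nat 2) (vcons Nat 1 7 (vcons Nat 0 1 (vnil Nat))) (vcons Nat 1 7 (vcons Nat 0 1 (vnil Nat)))) (refl (Vec Nat 2) (vcons Nat 1 7 (vcons Nat 0 1 (vnil Nat)))) (refl (Vec Nat 2) (vcons Nat 1 7 (vcons Nat 0 1 (vnil Nat))))
observation: reduction starts at a beta-redex, and 3 normal-order steps reach the normal form.


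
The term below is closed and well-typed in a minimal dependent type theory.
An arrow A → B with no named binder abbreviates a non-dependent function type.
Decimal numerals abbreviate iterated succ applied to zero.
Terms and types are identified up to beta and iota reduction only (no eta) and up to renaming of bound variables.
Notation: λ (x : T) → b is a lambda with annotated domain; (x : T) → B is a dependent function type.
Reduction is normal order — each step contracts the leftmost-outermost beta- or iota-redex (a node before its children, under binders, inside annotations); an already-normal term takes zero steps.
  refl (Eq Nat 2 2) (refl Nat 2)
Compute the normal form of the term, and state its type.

resulting normal form:
  refl (Eq Nat 2 2) (refl Nat 2)
the term's type:
  Eq (Eq Nat 2 2) (refl Nat 2) (refl Nat 2)


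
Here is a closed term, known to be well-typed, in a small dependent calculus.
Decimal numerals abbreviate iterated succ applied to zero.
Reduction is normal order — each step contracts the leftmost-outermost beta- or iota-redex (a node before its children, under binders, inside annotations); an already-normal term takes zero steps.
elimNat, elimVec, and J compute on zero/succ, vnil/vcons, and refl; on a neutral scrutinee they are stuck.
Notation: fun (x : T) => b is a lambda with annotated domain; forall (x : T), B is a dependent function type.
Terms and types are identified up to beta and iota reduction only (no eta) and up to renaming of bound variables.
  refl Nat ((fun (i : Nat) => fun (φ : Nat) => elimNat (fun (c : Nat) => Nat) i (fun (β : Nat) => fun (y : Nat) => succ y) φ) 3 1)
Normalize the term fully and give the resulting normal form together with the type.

resulting normal form:
  refl Nat 4
inferred type:
  Eq Nat 4 4
observation: contracting a beta-redex first, the term normalizes in 6 steps.


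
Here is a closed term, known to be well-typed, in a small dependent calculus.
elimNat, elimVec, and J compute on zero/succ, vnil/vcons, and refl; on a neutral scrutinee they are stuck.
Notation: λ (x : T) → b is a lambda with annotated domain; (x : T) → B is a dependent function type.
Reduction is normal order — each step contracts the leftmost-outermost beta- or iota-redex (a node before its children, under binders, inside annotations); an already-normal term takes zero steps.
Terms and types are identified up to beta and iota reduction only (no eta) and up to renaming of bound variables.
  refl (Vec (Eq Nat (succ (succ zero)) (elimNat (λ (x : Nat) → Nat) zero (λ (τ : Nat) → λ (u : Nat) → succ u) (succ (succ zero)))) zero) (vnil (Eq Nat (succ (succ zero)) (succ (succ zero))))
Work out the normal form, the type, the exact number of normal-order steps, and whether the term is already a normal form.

resulting normal form:
  refl (Vec (Eq Nat (succ (succ zero)) (succ (succ zero))) zero) (vnil (Eq Nat (succ (succ zero)) (succ (succ zero))))
the term's type:
  Eq (Vec (Eq Nat (succ (succ zero)) (succ (succ zero))) zero) (vnil (Eq Nat (succ (succ zero)) (succ (succ zero)))) (vnil (Eq Nat (succ (succ zero)) (succ (succ zero))))
steps to reach normal form (normal order): 7
already normal: no
first contracted redex: an elimNat iota-redex


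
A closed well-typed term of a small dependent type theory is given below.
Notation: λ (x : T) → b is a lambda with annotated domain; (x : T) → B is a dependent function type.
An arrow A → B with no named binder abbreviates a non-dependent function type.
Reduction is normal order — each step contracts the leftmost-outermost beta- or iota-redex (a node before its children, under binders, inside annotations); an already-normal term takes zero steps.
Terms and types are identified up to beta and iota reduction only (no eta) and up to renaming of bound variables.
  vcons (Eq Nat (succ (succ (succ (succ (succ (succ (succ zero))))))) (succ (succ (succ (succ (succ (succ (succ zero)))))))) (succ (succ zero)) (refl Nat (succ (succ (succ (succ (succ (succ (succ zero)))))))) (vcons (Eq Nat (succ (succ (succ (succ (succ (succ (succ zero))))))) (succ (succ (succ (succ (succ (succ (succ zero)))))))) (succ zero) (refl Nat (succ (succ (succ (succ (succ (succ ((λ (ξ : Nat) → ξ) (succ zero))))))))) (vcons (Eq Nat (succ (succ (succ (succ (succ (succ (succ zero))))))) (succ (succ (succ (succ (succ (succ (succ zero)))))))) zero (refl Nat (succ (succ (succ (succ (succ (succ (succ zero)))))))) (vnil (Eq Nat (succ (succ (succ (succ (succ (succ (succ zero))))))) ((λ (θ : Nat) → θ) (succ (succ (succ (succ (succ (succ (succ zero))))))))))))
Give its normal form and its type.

resulting normal form:
  vcons (Eq Nat (succ (succ (succ (succ (succ (succ (succ zero))))))) (succ (succ (succ (succ (succ (succ (succ zero)))))))) (succ (succ zero)) (refl Nat (succ (succ (succ (succ (succ (succ (succ zero)))))))) (vcons (Eq Nat (succ (succ (succ (succ (succ (succ (succ zero))))))) (succ (succ (succ (succ (succ (succ (succ zero)))))))) (succ zero) (refl Nat (succ (succ (succ (succ (succ (succ (succ zero)))))))) (vcons (Eq Nat (succ (succ (succ (succ (succ (succ (succ zero))))))) (succ (succ (succ (succ (succ (succ (succ zero)))))))) zero (refl Nat (succ (succ (succ (succ (succ (succ (succ zero)))))))) (vnil (Eq Nat (succ (succ (succ (succ (succ (succ (succ zero))))))) (succ (succ (succ (succ (succ (succ (succ zero)))))))))))
type:
  Vec (Eq Nat (succ (succ (succ (succ (succ (succ (succ zero))))))) (succ (succ (succ (succ (succ (succ (succ zero)))))))) (succ (succ (succ zero)))
observation: 2 normal-order steps normalize the term, beginning with a beta-redex.


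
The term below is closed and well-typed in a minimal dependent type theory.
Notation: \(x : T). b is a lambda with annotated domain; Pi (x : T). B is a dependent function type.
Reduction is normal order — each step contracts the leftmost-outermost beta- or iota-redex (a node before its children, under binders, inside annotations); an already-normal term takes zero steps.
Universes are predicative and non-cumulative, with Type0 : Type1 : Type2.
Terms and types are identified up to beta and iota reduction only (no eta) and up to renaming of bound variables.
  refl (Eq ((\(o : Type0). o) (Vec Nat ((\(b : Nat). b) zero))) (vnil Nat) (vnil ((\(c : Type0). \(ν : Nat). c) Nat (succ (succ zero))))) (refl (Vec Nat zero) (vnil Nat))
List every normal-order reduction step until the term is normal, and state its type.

normal-order reduction:
  refl (Eq ((\(o : Type0). o) (Vec Nat ((\(b : Nat). b) zero))) (vnil Nat) (vnil ((\(c : Type0). \(ν : Nat). c) Nat (succ (succ zero))))) (refl (Vec Nat zero) (vnil Nat))
  ~> refl (Eq (Vec Nat ((\(o : Nat). o) zero)) (vnil Nat) (vnil ((\(b : Type0). \(c : Nat). b) Nat (succ (succ zero))))) (refl (Vec Nat zero) (vnil Nat))
  ~> refl (Eq (Vec Nat zero) (vnil Nat) (vnil ((\(o : Type0). \(b : Nat). o) Nat (succ (succ zero))))) (refl (Vec Nat zero) (vnil Nat))
  ~> refl (Eq (Vec Nat zero) (vnil Nat) (vnil ((\(o : Nat). Nat) (succ (succ zero))))) (refl (Vec Nat zero) (vnil Nat))
  ~> refl (Eq (Vec Nat zero) (vnil Nat) (vnil Nat)) (refl (Vec Nat zero) (vnil Nat))
the term's type:
  Eq (Eq (Vec Nat zero) (vnil Nat) (vnil Nat)) (refl (Vec Nat zero) (vnil Nat)) (refl (Vec Nat zero) (vnil Nat))


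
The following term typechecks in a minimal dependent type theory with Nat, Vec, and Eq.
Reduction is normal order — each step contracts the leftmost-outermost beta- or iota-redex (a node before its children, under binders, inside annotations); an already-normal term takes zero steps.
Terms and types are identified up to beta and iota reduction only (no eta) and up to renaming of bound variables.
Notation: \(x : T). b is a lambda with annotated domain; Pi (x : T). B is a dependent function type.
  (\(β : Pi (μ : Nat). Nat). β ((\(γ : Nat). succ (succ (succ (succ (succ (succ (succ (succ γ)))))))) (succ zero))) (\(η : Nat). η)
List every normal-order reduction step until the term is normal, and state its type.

normal-order reduction sequence:
  (\(β : Pi (μ : Nat). Nat). β ((\(γ : Nat). succ (succ (succ (succ (succ (succ (succ (succ γ)))))))) (succ zero))) (\(η : Nat). η)
  ~> (\(β : Nat). β) ((\(μ : Nat). succ (succ (succ (succ (succ (succ (succ (succ μ)))))))) (succ zero))
  ~> (\(β : Nat). succ (succ (succ (succ (succ (succ (succ (succ β)))))))) (succ zero)
  ~> succ (succ (succ (succ (succ (succ (succ (succ (succ zero))))))))
inferred type:
  Nat


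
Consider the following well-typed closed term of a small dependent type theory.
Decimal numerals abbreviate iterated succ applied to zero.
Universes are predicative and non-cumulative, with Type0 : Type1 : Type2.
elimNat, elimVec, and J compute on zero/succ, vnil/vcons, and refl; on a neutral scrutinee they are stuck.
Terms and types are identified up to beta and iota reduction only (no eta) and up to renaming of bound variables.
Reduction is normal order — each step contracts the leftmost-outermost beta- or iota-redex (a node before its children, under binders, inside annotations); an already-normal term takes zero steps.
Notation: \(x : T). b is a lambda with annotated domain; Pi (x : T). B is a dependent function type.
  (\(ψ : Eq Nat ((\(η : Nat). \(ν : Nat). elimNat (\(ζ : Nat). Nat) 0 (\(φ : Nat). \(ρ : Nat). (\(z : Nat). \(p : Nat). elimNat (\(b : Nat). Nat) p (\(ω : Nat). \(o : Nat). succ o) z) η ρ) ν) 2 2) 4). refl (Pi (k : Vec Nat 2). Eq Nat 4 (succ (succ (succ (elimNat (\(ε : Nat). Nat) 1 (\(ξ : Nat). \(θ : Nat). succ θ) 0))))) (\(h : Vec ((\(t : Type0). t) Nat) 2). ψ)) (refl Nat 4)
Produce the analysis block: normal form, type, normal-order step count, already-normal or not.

reduced normal form:
  refl (Pi (ψ : Vec Nat 2). Eq Nat 4 4) (\(η : Vec Nat 2). refl Nat 4)
inferred type:
  Eq (Pi (ψ : Vec Nat 2). Eq Nat 4 4) (\(η : Vec Nat 2). refl Nat 4) (\(ν : Vec Nat 2). refl Nat 4)
reduction steps (normal order): 3
term was already normal: no
first redex: a beta-redex


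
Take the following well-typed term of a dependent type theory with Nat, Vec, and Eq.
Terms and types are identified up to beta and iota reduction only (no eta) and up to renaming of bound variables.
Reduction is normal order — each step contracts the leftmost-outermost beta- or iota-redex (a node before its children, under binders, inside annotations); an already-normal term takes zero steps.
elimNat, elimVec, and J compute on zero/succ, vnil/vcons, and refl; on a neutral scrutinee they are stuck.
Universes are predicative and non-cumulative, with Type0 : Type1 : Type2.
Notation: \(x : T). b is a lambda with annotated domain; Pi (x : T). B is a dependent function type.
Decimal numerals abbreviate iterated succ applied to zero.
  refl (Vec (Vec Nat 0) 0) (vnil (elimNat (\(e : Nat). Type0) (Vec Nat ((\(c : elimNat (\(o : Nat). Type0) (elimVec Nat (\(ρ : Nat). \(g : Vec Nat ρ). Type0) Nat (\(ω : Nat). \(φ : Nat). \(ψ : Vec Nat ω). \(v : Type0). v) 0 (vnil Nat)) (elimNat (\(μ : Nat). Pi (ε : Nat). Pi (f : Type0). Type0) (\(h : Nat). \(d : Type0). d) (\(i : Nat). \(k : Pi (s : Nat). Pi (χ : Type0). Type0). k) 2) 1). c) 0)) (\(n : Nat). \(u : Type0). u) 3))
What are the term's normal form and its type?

normal form:
  refl (Vec (Vec Nat 0) 0) (vnil (Vec Nat 0))
type:
  Eq (Vec (Vec Nat 0) 0) (vnil (Vec Nat 0)) (vnil (Vec Nat 0))
observation: normalization takes exactly 11 steps under the normal-order strategy.


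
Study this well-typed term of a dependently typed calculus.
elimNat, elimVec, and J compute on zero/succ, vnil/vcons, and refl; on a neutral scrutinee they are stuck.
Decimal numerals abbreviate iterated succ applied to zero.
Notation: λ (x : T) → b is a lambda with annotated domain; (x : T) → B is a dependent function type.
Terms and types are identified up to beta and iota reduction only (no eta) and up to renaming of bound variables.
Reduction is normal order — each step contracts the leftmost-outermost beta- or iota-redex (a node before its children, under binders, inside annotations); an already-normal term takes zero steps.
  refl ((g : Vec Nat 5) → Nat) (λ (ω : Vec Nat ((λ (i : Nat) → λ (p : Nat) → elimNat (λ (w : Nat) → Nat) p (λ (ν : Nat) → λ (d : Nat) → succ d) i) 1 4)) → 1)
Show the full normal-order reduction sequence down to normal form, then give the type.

reduction (normal order):
  refl ((g : Vec Nat 5) → Nat) (λ (ω : Vec Nat ((λ (i : Nat) → λ (p : Nat) → elimNat (λ (w : Nat) → Nat) p (λ (ν : Nat) → λ (d : Nat) → succ d) i) 1 4)) → 1)
  ~> refl ((g : Vec Nat 5) → Nat) (λ (ω : Vec Nat ((λ (i : Nat) → elimNat (λ (p : Nat) → Nat) i (λ (w : Nat) → λ (ν : Nat) → succ ν) 1) 4)) → 1)
  ~> refl ((g : Vec Nat 5) → Nat) (λ (ω : Vec Nat (elimNat (λ (i : Nat) → Nat) 4 (λ (p : Nat) → λ (w : Nat) → succ w) 1)) → 1)
  ~> refl ((g : Vec Nat 5) → Nat) (λ (ω : Vec Nat ((λ (i : Nat) → λ (p : Nat) → succ p) 0 (elimNat (λ (w : Nat) → Nat) 4 (λ (ν : Nat) → λ (d : Nat) → succ d) 0))) → 1)
  ~> refl ((g : Vec Nat 5) → Nat) (λ (ω : Vec Nat ((λ (i : Nat) → succ i) (elimNat (λ (p : Nat) → Nat) 4 (λ (w : Nat) → λ (ν : Nat) → succ ν) 0))) → 1)
  ~> refl ((g : Vec Nat 5) → Nat) (λ (ω : Vec Nat (succ (elimNat (λ (i : Nat) → Nat) 4 (λ (p : Nat) → λ (w : Nat) → succ w) 0))) → 1)
  ~> refl ((g : Vec Nat 5) → Nat) (λ (ω : Vec Nat 5) → 1)
inferred type:
  Eq ((g : Vec Nat 5) → Nat) (λ (ω : Vec Nat 5) → 1) (λ (i : Vec Nat 5) → 1)


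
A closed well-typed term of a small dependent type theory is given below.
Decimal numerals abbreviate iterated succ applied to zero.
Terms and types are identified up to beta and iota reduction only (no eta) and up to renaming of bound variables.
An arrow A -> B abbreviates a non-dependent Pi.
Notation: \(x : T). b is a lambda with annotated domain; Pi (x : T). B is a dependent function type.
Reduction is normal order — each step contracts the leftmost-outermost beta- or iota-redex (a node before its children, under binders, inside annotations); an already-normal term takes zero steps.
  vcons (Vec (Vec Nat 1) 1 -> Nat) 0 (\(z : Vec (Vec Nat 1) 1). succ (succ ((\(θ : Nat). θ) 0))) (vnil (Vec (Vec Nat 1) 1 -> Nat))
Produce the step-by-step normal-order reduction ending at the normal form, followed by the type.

reduction (normal order):
  vcons (Vec (Vec Nat 1) 1 -> Nat) 0 (\(z : Vec (Vec Nat 1) 1). succ (succ ((\(θ : Nat). θ) 0))) (vnil (Vec (Vec Nat 1) 1 -> Nat))
  ~> vcons (Vec (Vec Nat 1) 1 -> Nat) 0 (\(z : Vec (Vec Nat 1) 1). 2) (vnil (Vec (Vec Nat 1) 1 -> Nat))
inferred type:
  Vec (Vec (Vec Nat 1) 1 -> Nat) 1


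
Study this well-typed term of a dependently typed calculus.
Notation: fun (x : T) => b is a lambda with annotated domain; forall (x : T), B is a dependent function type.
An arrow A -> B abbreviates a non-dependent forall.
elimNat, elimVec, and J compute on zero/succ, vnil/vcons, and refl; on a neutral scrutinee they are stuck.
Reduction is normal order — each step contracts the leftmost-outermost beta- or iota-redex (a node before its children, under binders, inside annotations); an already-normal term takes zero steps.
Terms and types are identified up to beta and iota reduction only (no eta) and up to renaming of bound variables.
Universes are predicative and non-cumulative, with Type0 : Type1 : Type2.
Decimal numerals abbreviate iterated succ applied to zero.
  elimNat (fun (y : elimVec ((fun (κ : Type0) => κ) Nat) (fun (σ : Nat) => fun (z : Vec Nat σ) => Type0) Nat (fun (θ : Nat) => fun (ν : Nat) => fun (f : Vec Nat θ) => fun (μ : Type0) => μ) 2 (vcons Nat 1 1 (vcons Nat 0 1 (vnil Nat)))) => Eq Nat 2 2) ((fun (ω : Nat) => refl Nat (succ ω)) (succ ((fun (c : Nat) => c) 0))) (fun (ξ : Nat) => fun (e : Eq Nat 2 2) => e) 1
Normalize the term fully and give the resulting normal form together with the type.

reduced normal form:
  refl Nat 2
type:
  Eq Nat 2 2


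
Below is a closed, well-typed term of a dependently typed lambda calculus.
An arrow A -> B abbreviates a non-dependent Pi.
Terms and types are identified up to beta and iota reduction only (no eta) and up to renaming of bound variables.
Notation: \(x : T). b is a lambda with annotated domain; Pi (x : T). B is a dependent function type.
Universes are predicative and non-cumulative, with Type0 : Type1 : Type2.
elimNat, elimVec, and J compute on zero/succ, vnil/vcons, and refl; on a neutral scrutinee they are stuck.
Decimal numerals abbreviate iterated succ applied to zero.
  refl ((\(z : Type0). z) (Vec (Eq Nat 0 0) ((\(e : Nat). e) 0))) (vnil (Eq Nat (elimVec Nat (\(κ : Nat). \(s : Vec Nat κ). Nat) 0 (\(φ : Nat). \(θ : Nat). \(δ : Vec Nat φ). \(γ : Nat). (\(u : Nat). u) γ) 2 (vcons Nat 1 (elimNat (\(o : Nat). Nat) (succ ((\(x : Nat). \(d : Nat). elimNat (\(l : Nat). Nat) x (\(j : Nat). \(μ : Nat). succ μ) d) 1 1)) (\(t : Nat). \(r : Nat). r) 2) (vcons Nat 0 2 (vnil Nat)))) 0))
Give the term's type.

the term's type:
  Eq (Vec (Eq Nat 0 0) 0) (vnil (Eq Nat 0 0)) (vnil (Eq Nat 0 0))


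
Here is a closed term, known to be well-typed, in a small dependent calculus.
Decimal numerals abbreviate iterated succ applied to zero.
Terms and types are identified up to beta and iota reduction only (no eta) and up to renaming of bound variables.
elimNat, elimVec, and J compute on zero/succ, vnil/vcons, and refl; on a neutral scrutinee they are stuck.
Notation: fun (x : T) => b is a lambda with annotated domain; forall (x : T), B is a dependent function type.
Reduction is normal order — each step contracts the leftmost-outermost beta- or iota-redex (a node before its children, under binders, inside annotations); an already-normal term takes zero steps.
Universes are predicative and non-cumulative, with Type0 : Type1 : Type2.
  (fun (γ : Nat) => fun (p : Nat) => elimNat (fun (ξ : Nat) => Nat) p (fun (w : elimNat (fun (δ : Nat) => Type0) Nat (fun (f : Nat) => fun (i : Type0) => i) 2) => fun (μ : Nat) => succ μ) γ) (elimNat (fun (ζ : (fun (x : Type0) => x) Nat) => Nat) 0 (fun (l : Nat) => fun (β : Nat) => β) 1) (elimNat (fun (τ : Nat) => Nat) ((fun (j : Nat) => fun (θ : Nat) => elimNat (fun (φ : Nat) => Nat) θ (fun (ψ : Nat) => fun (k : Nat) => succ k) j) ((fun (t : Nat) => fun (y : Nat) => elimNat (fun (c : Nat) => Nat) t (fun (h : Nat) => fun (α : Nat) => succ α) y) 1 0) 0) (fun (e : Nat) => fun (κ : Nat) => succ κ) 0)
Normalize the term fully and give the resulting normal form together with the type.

normal form:
  1
inferred type:
  Nat
observation: reduction starts at a beta-redex, and 24 normal-order steps reach the normal form.


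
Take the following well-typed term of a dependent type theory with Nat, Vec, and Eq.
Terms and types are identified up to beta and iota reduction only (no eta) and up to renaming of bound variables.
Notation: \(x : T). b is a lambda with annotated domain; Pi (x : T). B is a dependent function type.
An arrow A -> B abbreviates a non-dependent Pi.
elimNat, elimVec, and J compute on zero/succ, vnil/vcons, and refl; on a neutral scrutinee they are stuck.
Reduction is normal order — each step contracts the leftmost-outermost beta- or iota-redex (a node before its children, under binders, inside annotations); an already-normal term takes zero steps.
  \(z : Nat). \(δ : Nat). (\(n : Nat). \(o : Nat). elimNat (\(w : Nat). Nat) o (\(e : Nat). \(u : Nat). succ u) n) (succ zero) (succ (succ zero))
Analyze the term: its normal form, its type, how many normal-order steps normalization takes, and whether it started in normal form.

reduced normal form:
  \(z : Nat). \(δ : Nat). succ (succ (succ zero))
the term's type:
  Nat -> Nat -> Nat
steps to reach normal form (normal order): 6
already normal: no
first contracted redex: a beta-redex


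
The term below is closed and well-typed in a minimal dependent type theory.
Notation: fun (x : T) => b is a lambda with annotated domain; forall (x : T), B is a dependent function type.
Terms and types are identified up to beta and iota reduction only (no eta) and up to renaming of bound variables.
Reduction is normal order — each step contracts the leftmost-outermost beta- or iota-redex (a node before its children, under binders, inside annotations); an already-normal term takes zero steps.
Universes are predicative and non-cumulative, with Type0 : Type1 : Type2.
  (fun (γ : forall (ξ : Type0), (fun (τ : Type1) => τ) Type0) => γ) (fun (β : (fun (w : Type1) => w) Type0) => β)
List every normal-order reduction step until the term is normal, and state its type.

reduction (normal order):
  (fun (γ : forall (ξ : Type0), (fun (τ : Type1) => τ) Type0) => γ) (fun (β : (fun (w : Type1) => w) Type0) => β)
  ~> fun (γ : (fun (ξ : Type1) => ξ) Type0) => γ
  ~> fun (γ : Type0) => γ
type:
  forall (γ : Type0), Type0


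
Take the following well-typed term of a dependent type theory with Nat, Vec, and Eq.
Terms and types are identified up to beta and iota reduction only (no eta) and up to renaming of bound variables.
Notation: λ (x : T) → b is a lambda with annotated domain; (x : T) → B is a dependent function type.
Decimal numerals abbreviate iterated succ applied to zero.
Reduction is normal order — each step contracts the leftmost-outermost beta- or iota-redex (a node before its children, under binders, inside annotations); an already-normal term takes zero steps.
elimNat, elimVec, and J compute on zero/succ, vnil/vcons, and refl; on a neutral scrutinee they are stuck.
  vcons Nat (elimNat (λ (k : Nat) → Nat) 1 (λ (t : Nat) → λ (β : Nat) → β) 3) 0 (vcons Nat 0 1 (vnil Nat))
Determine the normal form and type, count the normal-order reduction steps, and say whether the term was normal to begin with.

resulting normal form:
  vcons Nat 1 0 (vcons Nat 0 1 (vnil Nat))
the term's type:
  Vec Nat 2
reduction steps (normal order): 10
started in normal form: no
first redex: an elimNat iota-redex
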